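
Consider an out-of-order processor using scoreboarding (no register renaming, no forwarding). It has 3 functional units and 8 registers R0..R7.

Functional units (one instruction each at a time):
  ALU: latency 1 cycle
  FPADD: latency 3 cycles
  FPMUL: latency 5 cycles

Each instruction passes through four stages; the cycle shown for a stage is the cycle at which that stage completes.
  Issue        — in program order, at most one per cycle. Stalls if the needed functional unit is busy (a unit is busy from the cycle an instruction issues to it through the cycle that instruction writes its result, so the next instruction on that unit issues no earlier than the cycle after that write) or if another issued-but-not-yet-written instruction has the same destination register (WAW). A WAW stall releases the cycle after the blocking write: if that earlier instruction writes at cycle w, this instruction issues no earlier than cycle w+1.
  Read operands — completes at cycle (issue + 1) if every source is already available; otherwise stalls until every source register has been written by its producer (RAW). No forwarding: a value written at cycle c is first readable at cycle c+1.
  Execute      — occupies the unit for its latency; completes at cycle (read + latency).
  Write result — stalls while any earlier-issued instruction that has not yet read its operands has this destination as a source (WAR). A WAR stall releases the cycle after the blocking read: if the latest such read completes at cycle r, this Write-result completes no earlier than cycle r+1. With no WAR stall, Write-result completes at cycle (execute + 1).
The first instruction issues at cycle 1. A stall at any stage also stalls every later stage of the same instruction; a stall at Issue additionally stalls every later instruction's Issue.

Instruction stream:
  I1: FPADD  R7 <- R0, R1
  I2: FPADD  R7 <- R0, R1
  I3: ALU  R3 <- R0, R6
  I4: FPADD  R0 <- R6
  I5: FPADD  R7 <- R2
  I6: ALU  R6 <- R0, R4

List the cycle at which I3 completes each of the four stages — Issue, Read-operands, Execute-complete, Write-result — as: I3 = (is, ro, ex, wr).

cycle 1: I1 issues→FPADD
cycle 2: I1 reads
cycle 5: I1 exec-done
cycle 6: I1 writes R7
cycle 7: I2 issues→FPADD
cycle 8: I2 reads, I3 issues→ALU
cycle 9: I3 reads
cycle 10: I3 exec-done
cycle 11: I2 exec-done, I3 writes R3
cycle 12: I2 writes R7
cycle 13: I4 issues→FPADD
cycle 14: I4 reads
cycle 17: I4 exec-done
cycle 18: I4 writes R0
cycle 19: I5 issues→FPADD
cycle 20: I5 reads, I6 issues→ALU
cycle 21: I6 reads
cycle 22: I6 exec-done
cycle 23: I5 exec-done, I6 writes R6
cycle 24: I5 writes R7

I3 = (8, 9, 10, 11)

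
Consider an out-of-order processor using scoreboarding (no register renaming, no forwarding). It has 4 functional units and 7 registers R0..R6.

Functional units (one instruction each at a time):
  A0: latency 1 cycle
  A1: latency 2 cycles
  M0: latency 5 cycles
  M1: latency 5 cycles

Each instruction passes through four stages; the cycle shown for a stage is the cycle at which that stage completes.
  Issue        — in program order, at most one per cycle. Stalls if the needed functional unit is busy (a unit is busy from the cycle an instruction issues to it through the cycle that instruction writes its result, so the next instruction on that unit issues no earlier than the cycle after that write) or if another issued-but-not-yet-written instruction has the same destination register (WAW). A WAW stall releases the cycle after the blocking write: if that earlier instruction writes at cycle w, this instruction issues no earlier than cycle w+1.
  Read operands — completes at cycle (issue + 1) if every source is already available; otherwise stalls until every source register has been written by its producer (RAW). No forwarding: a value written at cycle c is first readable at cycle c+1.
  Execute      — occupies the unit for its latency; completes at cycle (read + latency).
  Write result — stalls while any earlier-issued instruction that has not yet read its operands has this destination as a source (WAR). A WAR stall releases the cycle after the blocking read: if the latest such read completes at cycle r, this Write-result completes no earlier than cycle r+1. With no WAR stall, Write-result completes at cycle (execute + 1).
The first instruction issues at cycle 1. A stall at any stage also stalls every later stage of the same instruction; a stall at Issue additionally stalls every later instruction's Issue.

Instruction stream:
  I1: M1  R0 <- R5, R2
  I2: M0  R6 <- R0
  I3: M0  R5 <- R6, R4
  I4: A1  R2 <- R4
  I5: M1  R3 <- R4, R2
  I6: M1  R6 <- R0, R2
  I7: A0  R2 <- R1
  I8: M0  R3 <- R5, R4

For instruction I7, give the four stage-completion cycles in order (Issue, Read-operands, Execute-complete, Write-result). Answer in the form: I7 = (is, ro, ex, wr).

cycle 1: I1 issues→M1
cycle 2: I1 reads · I2 issues→M0
cycle 7: I1 exec-done
cycle 8: I1 writes R0
cycle 9: I2 reads
cycle 14: I2 exec-done
cycle 15: I2 writes R6
cycle 16: I3 issues→M0
cycle 17: I3 reads · I4 issues→A1
cycle 18: I4 reads · I5 issues→M1
cycle 20: I4 exec-done
cycle 21: I4 writes R2
cycle 22: I3 exec-done · I5 reads
cycle 23: I3 writes R5
cycle 27: I5 exec-done
cycle 28: I5 writes R3
cycle 29: I6 issues→M1
cycle 30: I6 reads · I7 issues→A0
cycle 31: I7 reads · I8 issues→M0
cycle 32: I7 exec-done · I8 reads
cycle 33: I7 writes R2
cycle 35: I6 exec-done
cycle 36: I6 writes R6
cycle 37: I8 exec-done
cycle 38: I8 writes R3

I7 = (30, 31, 32, 33)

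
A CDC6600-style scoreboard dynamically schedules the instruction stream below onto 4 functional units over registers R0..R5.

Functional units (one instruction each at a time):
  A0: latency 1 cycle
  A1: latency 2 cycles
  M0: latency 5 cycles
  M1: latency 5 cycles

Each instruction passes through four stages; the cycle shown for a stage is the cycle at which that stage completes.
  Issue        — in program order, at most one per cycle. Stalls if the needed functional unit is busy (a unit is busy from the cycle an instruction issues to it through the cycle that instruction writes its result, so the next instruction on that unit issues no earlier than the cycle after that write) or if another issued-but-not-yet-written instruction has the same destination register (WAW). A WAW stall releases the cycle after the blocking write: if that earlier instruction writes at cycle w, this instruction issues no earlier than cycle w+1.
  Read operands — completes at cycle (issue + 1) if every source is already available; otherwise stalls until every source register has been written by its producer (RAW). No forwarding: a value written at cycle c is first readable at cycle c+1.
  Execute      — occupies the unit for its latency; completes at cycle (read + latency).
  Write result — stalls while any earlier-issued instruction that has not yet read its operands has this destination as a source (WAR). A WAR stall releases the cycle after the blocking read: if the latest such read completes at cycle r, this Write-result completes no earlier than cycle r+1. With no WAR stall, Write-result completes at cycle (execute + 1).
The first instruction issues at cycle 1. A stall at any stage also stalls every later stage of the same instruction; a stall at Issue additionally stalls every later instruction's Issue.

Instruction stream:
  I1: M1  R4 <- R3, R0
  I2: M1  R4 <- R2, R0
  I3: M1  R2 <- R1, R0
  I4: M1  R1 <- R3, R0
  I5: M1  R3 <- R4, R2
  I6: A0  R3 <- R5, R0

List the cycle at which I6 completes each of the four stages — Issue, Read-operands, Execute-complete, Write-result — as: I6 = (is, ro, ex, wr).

cycle 1: I1 issues→M1
cycle 2: I1 reads
cycle 7: I1 exec-done
cycle 8: I1 writes R4
cycle 9: I2 issues→M1
cycle 10: I2 reads
cycle 15: I2 exec-done
cycle 16: I2 writes R4
cycle 17: I3 issues→M1
cycle 18: I3 reads
cycle 23: I3 exec-done
cycle 24: I3 writes R2
cycle 25: I4 issues→M1
cycle 26: I4 reads
cycle 31: I4 exec-done
cycle 32: I4 writes R1
cycle 33: I5 issues→M1
cycle 34: I5 reads
cycle 39: I5 exec-done
cycle 40: I5 writes R3
cycle 41: I6 issues→A0
cycle 42: I6 reads
cycle 43: I6 exec-done
cycle 44: I6 writes R3

I6 = (41, 42, 43, 44)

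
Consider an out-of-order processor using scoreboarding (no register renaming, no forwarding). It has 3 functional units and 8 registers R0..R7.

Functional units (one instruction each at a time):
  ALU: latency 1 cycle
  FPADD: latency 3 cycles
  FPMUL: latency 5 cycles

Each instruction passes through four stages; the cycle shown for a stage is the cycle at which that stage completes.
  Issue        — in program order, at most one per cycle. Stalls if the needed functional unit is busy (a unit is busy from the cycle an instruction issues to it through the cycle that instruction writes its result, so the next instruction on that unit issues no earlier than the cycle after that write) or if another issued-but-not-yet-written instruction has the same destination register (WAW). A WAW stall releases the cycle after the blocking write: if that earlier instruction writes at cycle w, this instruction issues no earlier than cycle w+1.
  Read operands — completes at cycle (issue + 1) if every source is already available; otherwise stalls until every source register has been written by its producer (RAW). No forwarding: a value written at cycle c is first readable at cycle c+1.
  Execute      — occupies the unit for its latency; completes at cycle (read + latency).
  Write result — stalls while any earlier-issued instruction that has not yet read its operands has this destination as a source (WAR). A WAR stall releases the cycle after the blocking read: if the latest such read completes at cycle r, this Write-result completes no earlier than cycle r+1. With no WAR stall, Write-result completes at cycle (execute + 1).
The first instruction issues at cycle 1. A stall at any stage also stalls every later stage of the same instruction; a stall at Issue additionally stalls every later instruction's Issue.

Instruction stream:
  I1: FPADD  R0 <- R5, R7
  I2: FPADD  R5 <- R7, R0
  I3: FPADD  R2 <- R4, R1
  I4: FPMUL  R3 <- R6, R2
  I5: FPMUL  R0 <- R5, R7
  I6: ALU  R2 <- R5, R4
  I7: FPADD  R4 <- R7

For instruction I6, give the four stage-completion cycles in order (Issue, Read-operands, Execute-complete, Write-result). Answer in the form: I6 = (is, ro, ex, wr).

t=1  issue I1 (FPADD)
t=2  I1 read-ops
t=5  I1 finished on FPADD
t=6  I1→R0
t=7  issue I2 (FPADD)
t=8  I2 read-ops
t=11  I2 finished on FPADD
t=12  I2→R5
t=13  issue I3 (FPADD)
t=14  I3 read-ops · issue I4 (FPMUL)
t=17  I3 finished on FPADD
t=18  I3→R2
t=19  I4 read-ops
t=24  I4 finished on FPMUL
t=25  I4→R3
t=26  issue I5 (FPMUL)
t=27  I5 read-ops · issue I6 (ALU)
t=28  I6 read-ops · issue I7 (FPADD)
t=29  I6 finished on ALU · I7 read-ops
t=30  I6→R2
t=32  I5 finished on FPMUL · I7 finished on FPADD
t=33  I5→R0 · I7→R4

I6 = (27, 28, 29, 30)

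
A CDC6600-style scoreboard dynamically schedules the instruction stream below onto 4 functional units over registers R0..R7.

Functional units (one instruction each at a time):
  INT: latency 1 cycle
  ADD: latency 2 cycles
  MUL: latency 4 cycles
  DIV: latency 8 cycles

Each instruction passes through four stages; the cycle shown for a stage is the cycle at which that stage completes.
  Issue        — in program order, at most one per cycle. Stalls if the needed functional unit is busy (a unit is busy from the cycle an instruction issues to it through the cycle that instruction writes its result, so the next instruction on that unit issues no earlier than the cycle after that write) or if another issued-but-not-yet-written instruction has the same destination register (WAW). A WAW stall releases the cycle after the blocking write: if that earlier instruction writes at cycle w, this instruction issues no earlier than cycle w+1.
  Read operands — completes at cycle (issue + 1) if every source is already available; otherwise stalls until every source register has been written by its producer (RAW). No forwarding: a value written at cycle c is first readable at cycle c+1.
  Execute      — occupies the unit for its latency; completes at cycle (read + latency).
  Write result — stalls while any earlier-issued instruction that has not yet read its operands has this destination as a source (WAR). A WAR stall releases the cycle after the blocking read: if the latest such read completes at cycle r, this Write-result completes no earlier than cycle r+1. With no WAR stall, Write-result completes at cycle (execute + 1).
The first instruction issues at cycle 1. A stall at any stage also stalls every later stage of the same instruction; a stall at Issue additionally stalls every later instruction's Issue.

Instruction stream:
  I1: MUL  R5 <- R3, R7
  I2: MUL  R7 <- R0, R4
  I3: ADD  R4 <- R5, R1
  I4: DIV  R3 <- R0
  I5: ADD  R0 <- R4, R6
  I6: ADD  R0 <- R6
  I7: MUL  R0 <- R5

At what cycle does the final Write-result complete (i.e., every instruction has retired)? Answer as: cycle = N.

cycle 1: I1→MUL
cycle 2: I1 RO
cycle 6: I1 EX
cycle 7: I1 WR R5
cycle 8: I2→MUL
cycle 9: I2 RO | I3→ADD
cycle 10: I3 RO | I4→DIV
cycle 11: I4 RO
cycle 12: I3 EX
cycle 13: I2 EX | I3 WR R4
cycle 14: I2 WR R7 | I5→ADD
cycle 15: I5 RO
cycle 17: I5 EX
cycle 18: I5 WR R0
cycle 19: I4 EX | I6→ADD
cycle 20: I4 WR R3 | I6 RO
cycle 22: I6 EX
cycle 23: I6 WR R0
cycle 24: I7→MUL
cycle 25: I7 RO
cycle 29: I7 EX
cycle 30: I7 WR R0

cycle = 30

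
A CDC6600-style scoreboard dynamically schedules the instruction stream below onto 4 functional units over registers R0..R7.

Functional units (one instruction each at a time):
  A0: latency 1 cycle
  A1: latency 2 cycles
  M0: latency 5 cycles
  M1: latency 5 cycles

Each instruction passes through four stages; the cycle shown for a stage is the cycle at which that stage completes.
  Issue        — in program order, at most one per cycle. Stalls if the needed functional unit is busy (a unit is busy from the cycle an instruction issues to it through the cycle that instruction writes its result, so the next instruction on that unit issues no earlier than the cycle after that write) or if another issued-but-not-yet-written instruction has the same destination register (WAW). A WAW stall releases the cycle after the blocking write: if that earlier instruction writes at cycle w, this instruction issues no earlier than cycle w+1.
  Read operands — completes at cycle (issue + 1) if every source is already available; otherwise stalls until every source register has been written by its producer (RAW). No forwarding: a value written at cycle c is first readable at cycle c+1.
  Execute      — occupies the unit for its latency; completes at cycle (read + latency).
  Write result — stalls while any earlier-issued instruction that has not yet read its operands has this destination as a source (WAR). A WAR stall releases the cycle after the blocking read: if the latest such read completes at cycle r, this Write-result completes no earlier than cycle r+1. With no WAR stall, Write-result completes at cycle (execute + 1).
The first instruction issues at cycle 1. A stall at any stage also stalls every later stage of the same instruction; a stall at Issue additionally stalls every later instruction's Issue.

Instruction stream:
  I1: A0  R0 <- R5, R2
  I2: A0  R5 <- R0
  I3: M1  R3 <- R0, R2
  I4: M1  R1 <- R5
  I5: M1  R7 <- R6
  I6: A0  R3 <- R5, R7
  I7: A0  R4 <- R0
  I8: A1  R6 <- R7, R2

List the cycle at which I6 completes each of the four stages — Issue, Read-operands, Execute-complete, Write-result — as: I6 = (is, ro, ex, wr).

[1] I1 issues→A0
[2] I1 reads
[3] I1 exec-done
[4] I1 writes R0
[5] I2 issues→A0
[6] I2 reads, I3 issues→M1
[7] I2 exec-done, I3 reads
[8] I2 writes R5
[12] I3 exec-done
[13] I3 writes R3
[14] I4 issues→M1
[15] I4 reads
[20] I4 exec-done
[21] I4 writes R1
[22] I5 issues→M1
[23] I5 reads, I6 issues→A0
[28] I5 exec-done
[29] I5 writes R7
[30] I6 reads
[31] I6 exec-done
[32] I6 writes R3
[33] I7 issues→A0
[34] I7 reads, I8 issues→A1
[35] I7 exec-done, I8 reads
[36] I7 writes R4
[37] I8 exec-done
[38] I8 writes R6

I6 = (23, 30, 31, 32)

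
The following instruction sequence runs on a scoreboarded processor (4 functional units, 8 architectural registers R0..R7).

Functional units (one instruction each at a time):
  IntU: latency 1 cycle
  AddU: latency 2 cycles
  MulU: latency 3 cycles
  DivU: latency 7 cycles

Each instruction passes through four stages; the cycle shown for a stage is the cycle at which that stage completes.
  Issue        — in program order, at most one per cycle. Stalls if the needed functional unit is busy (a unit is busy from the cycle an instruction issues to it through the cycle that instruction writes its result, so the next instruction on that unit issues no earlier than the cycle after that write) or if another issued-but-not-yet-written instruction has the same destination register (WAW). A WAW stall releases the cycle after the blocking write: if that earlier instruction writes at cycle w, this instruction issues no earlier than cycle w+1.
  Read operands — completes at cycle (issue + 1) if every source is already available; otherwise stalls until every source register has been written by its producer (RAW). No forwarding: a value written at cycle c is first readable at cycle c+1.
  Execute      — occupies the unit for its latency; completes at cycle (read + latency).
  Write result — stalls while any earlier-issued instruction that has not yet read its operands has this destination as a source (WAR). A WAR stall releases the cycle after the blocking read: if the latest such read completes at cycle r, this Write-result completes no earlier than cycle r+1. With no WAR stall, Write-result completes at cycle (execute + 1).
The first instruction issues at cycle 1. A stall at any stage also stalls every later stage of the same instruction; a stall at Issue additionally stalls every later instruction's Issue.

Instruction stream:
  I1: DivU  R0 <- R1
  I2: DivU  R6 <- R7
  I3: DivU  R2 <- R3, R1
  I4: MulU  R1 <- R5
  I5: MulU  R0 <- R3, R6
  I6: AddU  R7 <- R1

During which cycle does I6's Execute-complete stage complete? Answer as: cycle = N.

[1] I1 issues→DivU
[2] I1 reads
[9] I1 exec-done
[10] I1 writes R0
[11] I2 issues→DivU
[12] I2 reads
[19] I2 exec-done
[20] I2 writes R6
[21] I3 issues→DivU
[22] I3 reads, I4 issues→MulU
[23] I4 reads
[26] I4 exec-done
[27] I4 writes R1
[28] I5 issues→MulU
[29] I3 exec-done, I5 reads, I6 issues→AddU
[30] I3 writes R2, I6 reads
[32] I5 exec-done, I6 exec-done
[33] I5 writes R0, I6 writes R7

cycle = 32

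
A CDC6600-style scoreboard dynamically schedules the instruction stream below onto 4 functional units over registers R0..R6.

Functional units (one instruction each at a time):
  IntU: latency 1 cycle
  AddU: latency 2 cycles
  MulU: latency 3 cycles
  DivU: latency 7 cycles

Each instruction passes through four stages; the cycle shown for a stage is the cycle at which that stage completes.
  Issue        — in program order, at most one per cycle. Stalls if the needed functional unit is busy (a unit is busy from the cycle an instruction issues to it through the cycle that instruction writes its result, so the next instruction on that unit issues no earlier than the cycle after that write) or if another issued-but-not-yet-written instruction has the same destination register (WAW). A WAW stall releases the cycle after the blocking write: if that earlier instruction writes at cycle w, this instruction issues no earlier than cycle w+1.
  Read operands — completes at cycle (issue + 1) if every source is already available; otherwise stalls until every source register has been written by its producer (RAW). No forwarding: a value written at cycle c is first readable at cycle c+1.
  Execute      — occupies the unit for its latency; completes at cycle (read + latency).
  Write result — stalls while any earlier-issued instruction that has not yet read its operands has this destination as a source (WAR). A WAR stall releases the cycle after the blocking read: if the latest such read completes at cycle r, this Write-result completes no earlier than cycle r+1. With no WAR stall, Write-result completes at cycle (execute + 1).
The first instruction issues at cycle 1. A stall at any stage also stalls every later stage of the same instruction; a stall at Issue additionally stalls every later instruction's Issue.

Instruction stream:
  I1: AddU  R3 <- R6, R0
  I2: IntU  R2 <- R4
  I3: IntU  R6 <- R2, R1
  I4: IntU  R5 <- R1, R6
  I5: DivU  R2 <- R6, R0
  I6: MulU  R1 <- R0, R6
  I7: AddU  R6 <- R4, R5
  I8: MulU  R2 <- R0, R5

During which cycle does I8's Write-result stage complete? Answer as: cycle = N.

c1: I1 issues→AddU
c2: I1 reads; I2 issues→IntU
c3: I2 reads
c4: I1 exec-done; I2 exec-done
c5: I1 writes R3; I2 writes R2
c6: I3 issues→IntU
c7: I3 reads
c8: I3 exec-done
c9: I3 writes R6
c10: I4 issues→IntU
c11: I4 reads; I5 issues→DivU
c12: I4 exec-done; I5 reads; I6 issues→MulU
c13: I4 writes R5; I6 reads; I7 issues→AddU
c14: I7 reads
c16: I6 exec-done; I7 exec-done
c17: I6 writes R1; I7 writes R6
c19: I5 exec-done
c20: I5 writes R2
c21: I8 issues→MulU
c22: I8 reads
c25: I8 exec-done
c26: I8 writes R2

cycle = 26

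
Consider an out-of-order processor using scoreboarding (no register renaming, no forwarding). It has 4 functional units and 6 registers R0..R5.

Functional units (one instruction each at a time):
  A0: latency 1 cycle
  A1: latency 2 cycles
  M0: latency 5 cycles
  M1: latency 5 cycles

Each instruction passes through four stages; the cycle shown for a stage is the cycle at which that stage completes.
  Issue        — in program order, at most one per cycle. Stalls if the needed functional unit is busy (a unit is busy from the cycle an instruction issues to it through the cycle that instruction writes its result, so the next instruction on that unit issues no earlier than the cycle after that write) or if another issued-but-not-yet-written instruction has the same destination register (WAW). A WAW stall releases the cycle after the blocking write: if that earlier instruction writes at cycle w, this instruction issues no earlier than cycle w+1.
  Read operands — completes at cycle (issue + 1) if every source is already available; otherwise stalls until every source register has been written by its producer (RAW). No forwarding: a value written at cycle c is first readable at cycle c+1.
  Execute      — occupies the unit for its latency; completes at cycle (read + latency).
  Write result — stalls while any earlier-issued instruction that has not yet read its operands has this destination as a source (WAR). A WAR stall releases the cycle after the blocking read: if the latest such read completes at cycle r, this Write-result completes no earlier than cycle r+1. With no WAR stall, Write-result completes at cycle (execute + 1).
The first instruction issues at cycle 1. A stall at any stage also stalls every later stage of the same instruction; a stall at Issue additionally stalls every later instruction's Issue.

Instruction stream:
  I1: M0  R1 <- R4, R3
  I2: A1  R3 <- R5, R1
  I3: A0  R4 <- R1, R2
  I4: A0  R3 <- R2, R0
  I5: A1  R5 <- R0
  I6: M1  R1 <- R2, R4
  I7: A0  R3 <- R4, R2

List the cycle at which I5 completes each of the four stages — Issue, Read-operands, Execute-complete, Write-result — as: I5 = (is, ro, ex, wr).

I5 = (14, 15, 17, 18)

  I1 | 1 | 2 | 7 | 8
  I2 | 2 | 9 | 11 | 12   RAW R1: wait I1 write@8
  I3 | 3 | 9 | 10 | 11   RAW R1: wait I1 write@8
  I4 | 13 | 14 | 15 | 16   WAW R3: wait I2 write@12
  I5 | 14 | 15 | 17 | 18
  I6 | 15 | 16 | 21 | 22
  I7 | 17 | 18 | 19 | 20   struct: A0 busy until I4 writes@16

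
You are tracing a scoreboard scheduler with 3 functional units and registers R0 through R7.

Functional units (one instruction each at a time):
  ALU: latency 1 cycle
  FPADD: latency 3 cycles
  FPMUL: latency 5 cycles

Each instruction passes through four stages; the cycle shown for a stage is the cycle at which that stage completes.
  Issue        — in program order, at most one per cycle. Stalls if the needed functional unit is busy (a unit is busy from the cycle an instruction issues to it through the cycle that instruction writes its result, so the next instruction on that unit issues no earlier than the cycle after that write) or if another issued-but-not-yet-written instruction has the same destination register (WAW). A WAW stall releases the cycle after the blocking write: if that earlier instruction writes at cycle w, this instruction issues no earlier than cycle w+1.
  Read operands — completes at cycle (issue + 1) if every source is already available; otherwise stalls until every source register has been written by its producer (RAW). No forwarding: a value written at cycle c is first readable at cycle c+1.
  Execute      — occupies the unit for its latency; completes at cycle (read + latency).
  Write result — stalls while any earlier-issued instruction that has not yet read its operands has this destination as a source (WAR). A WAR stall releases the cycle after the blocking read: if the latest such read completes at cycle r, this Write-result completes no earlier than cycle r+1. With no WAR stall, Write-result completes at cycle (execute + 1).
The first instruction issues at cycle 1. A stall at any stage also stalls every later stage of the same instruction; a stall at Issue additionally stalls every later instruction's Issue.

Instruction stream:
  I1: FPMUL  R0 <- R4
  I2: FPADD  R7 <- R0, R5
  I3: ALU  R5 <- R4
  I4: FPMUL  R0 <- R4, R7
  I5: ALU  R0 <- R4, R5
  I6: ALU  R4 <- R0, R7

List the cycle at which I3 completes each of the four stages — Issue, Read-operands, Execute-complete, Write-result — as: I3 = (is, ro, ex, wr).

I3 = (3, 4, 5, 10)

c1: issue I1 (FPMUL)
c2: I1 read-ops, issue I2 (FPADD)
c3: issue I3 (ALU)
c4: I3 read-ops
c5: I3 finished on ALU
c7: I1 finished on FPMUL
c8: I1→R0
c9: I2 read-ops, issue I4 (FPMUL)
c10: I3→R5
c12: I2 finished on FPADD
c13: I2→R7
c14: I4 read-ops
c19: I4 finished on FPMUL
c20: I4→R0
c21: issue I5 (ALU)
c22: I5 read-ops
c23: I5 finished on ALU
c24: I5→R0
c25: issue I6 (ALU)
c26: I6 read-ops
c27: I6 finished on ALU
c28: I6→R4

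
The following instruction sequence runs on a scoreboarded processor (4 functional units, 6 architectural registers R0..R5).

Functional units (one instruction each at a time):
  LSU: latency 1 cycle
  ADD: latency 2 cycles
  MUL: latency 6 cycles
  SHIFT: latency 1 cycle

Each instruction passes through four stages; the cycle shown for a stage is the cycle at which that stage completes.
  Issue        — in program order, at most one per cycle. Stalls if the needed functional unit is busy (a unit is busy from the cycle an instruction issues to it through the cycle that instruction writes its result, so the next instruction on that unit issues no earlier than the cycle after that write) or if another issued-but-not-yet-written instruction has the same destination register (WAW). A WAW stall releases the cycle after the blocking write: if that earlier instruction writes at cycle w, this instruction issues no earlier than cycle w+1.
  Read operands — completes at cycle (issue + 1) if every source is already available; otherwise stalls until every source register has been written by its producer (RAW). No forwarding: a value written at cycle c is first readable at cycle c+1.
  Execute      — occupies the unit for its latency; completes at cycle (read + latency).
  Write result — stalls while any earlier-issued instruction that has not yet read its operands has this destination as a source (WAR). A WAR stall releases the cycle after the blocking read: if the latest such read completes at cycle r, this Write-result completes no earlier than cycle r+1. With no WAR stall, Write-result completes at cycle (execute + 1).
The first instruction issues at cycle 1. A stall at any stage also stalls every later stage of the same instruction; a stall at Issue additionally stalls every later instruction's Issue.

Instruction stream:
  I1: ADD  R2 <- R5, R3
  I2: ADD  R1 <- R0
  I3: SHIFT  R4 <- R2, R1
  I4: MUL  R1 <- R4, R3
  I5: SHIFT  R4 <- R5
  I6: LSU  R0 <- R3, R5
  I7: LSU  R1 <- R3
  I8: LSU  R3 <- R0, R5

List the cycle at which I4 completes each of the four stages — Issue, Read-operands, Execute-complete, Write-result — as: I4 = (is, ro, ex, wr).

I1 -> (1, 2, 4, 5)
I2 -> (6, 7, 9, 10)  // struct: ADD busy until I1 writes@5
I3 -> (7, 11, 12, 13)  // RAW R1: wait I2 write@10
I4 -> (11, 14, 20, 21)  // WAW R1: wait I2 write@10, RAW R4: wait I3 write@13
I5 -> (14, 15, 16, 17)  // struct: SHIFT busy until I3 writes@13
I6 -> (15, 16, 17, 18)
I7 -> (22, 23, 24, 25)  // WAW R1: wait I4 write@21
I8 -> (26, 27, 28, 29)  // struct: LSU busy until I7 writes@25

I4 = (11, 14, 20, 21)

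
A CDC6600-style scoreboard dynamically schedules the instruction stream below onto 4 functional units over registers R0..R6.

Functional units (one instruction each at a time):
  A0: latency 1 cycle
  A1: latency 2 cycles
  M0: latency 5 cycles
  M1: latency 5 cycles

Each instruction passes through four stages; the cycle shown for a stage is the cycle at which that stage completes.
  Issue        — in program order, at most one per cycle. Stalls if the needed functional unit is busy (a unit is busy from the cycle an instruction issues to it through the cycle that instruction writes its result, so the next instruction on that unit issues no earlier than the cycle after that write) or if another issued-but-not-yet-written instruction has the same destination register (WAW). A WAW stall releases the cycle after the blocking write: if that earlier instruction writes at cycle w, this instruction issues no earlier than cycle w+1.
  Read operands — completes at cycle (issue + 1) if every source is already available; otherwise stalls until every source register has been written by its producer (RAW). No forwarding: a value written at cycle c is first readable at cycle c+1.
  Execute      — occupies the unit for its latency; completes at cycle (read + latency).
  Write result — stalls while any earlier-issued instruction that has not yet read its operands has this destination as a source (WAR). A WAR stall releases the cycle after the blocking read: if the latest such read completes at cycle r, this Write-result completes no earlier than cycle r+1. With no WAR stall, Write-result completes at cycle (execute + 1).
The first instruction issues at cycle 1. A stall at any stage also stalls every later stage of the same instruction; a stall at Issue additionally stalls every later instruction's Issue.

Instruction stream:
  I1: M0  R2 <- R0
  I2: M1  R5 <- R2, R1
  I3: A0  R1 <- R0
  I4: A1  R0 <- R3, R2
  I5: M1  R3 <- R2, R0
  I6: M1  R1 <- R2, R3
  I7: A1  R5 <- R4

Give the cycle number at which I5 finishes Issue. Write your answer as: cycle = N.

1) issue 1, read 2, done 7, write 8
2) issue 2, read 9, done 14, write 15  <RAW R2: wait I1 write@8>
3) issue 3, read 4, done 5, write 10  <WAR R1: wait I2 read@9>
4) issue 4, read 9, done 11, write 12  <RAW R2: wait I1 write@8>
5) issue 16, read 17, done 22, write 23  <struct: M1 busy until I2 writes@15>
6) issue 24, read 25, done 30, write 31  <struct: M1 busy until I5 writes@23>
7) issue 25, read 26, done 28, write 29

cycle = 16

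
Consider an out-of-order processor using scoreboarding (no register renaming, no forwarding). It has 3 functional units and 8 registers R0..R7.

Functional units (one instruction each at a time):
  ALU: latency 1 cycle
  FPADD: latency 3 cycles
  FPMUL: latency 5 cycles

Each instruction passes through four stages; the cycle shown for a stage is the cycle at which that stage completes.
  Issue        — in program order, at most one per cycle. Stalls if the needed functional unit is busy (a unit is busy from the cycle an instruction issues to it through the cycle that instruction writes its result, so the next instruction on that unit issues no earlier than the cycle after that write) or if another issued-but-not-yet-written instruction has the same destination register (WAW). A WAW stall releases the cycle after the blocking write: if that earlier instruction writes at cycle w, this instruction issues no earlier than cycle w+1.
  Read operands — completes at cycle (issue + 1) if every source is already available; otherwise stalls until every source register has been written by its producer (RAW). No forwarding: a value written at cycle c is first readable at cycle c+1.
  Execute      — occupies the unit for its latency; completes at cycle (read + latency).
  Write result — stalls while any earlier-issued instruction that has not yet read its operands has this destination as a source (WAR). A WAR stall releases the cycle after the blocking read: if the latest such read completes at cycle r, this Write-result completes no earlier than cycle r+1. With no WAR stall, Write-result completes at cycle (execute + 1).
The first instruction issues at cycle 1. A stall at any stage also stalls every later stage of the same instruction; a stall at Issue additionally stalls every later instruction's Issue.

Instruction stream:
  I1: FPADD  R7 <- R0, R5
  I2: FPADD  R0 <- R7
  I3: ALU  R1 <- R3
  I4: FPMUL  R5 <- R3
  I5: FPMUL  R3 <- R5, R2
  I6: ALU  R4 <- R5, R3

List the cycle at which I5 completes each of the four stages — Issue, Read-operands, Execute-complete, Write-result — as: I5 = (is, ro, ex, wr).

I5 = (17, 18, 23, 24)

I1: IS=1 RO=2 EX=5 WR=6
I2: IS=7 RO=8 EX=11 WR=12  [struct: FPADD busy until I1 writes@6]
I3: IS=8 RO=9 EX=10 WR=11
I4: IS=9 RO=10 EX=15 WR=16
I5: IS=17 RO=18 EX=23 WR=24  [struct: FPMUL busy until I4 writes@16]
I6: IS=18 RO=25 EX=26 WR=27  [RAW R3: wait I5 write@24]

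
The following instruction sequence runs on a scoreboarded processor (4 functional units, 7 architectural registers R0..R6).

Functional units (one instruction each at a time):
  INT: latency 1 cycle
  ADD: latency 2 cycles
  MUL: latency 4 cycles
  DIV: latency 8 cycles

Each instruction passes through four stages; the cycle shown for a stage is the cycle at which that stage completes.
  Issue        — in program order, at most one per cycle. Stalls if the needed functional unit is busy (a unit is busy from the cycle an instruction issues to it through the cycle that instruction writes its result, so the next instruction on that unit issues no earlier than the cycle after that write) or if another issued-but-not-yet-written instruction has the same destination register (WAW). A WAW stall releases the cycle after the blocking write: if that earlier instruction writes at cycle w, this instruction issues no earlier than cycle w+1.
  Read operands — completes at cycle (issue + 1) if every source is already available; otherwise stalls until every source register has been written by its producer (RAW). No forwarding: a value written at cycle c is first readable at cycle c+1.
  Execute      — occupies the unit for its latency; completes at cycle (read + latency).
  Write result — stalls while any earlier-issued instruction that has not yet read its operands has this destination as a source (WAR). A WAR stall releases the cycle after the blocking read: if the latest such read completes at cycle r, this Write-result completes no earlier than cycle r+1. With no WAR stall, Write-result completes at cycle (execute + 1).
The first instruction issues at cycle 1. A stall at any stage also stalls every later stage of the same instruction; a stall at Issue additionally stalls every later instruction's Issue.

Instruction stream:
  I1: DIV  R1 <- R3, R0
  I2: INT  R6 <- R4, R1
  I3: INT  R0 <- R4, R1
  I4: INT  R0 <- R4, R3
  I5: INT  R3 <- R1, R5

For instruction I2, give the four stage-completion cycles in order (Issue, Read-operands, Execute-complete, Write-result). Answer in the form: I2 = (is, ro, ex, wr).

I1  is:1  ro:2  ex:10  wr:11
I2  is:2  ro:12  ex:13  wr:14  — RAW R1: wait I1 write@11
I3  is:15  ro:16  ex:17  wr:18  — struct: INT busy until I2 writes@14
I4  is:19  ro:20  ex:21  wr:22  — struct: INT busy until I3 writes@18
I5  is:23  ro:24  ex:25  wr:26  — struct: INT busy until I4 writes@22

I2 = (2, 12, 13, 14)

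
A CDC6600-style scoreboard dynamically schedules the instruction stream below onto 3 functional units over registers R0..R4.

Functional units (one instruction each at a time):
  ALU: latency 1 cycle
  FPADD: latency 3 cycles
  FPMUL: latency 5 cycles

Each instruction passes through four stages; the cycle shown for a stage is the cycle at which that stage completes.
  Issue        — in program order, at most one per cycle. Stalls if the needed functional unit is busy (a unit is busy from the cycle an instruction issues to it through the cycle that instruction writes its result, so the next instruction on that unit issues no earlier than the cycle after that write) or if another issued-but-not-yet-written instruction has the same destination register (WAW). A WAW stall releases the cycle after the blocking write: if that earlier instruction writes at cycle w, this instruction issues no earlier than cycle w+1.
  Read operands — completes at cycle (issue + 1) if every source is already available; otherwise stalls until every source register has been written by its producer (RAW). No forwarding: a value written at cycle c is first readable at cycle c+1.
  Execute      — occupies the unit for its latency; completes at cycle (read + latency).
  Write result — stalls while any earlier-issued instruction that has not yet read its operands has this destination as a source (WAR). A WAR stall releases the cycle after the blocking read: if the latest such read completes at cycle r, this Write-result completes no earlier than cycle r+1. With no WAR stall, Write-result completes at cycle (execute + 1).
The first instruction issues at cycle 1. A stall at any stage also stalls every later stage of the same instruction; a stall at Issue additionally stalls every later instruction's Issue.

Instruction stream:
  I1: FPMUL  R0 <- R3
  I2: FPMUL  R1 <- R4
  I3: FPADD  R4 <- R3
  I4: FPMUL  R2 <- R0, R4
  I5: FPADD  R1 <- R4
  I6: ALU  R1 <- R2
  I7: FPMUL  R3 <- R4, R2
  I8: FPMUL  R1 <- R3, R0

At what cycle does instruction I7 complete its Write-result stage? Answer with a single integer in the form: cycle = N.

cycle = 32

I1 -> (1, 2, 7, 8)
I2 -> (9, 10, 15, 16)  // struct: FPMUL busy until I1 writes@8
I3 -> (10, 11, 14, 15)
I4 -> (17, 18, 23, 24)  // struct: FPMUL busy until I2 writes@16
I5 -> (18, 19, 22, 23)
I6 -> (24, 25, 26, 27)  // WAW R1: wait I5 write@23
I7 -> (25, 26, 31, 32)
I8 -> (33, 34, 39, 40)  // struct: FPMUL busy until I7 writes@32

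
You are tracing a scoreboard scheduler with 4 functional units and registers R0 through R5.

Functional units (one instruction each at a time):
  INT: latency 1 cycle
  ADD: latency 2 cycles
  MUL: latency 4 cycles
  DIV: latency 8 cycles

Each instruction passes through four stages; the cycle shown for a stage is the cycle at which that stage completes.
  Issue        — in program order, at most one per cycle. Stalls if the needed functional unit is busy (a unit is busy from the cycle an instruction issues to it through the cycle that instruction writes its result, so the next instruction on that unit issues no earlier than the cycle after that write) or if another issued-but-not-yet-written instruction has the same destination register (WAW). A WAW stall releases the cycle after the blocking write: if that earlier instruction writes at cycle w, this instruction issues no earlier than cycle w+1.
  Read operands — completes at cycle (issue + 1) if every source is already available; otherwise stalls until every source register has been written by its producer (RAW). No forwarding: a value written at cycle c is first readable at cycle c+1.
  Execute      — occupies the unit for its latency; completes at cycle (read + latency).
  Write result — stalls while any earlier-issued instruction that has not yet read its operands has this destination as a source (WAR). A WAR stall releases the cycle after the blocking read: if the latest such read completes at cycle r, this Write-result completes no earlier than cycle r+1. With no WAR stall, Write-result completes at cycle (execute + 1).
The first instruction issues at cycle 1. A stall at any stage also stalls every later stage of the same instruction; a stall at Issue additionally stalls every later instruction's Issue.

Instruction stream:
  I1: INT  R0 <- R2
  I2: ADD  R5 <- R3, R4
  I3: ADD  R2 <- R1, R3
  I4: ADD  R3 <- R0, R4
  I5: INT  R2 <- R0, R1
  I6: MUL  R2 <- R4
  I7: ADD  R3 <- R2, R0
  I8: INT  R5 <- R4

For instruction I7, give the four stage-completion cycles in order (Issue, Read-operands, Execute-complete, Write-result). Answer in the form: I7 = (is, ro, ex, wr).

cycle 1: I1 dispatched to INT
cycle 2: I1 operands ready · I2 dispatched to ADD
cycle 3: I1 complete · I2 operands ready
cycle 4: R0←I1
cycle 5: I2 complete
cycle 6: R5←I2
cycle 7: I3 dispatched to ADD
cycle 8: I3 operands ready
cycle 10: I3 complete
cycle 11: R2←I3
cycle 12: I4 dispatched to ADD
cycle 13: I4 operands ready · I5 dispatched to INT
cycle 14: I5 operands ready
cycle 15: I4 complete · I5 complete
cycle 16: R3←I4 · R2←I5
cycle 17: I6 dispatched to MUL
cycle 18: I6 operands ready · I7 dispatched to ADD
cycle 19: I8 dispatched to INT
cycle 20: I8 operands ready
cycle 21: I8 complete
cycle 22: I6 complete · R5←I8
cycle 23: R2←I6
cycle 24: I7 operands ready
cycle 26: I7 complete
cycle 27: R3←I7

I7 = (18, 24, 26, 27)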